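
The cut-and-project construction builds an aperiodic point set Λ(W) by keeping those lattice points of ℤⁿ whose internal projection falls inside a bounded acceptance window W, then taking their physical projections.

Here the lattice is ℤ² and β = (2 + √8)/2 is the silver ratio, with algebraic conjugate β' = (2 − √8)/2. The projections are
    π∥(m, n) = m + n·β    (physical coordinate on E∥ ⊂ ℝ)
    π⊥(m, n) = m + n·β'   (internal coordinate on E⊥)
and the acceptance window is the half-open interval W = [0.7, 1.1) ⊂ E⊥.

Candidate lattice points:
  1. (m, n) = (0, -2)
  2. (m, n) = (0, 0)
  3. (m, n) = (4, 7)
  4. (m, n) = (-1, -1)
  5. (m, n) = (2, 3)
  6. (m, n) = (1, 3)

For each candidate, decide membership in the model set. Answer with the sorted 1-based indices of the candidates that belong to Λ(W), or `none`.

1, 5

Numerically β ≈ 2.41421 and β' = −1/β ≈ -0.41421.
[1] lift (0,-2): star map gives 0.82843; window check 0.7 ≤ 0.82843 < 1.1 is true → IN Λ
[2] lift (0,0): star map gives 0.00000; window check 0.7 ≤ 0.00000 < 1.1 is false → out
[3] lift (4,7): star map gives 1.10051; window check 0.7 ≤ 1.10051 < 1.1 is false → out
[4] lift (-1,-1): star map gives -0.58579; window check 0.7 ≤ -0.58579 < 1.1 is false → out
[5] lift (2,3): star map gives 0.75736; window check 0.7 ≤ 0.75736 < 1.1 is true → IN Λ
[6] lift (1,3): star map gives -0.24264; window check 0.7 ≤ -0.24264 < 1.1 is false → out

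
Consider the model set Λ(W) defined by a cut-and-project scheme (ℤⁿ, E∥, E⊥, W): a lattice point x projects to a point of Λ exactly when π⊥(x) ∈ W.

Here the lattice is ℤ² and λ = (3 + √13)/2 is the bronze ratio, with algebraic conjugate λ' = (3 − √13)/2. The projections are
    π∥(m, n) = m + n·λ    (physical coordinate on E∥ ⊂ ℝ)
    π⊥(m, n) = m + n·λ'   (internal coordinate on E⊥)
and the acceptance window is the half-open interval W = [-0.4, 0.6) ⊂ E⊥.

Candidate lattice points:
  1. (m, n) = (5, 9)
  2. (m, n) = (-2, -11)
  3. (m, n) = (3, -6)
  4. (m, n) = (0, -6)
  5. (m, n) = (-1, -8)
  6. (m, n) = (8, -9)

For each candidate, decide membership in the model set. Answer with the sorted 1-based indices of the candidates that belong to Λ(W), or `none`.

Compute λ' = (3−√13)/2 = -0.302776, so π⊥(m,n) = m -0.302776·n.
candidate 1: (m,n)=(5,9) → π∥ = 5+9·λ ≈ 34.724981, π⊥ = 5+9·λ' ≈ 2.275019 ∉ [-0.4, 0.6) ⇒ out
candidate 2: (m,n)=(-2,-11) → π∥ = -2-11·λ ≈ -38.330532, π⊥ = -2-11·λ' ≈ 1.330532 ∉ [-0.4, 0.6) ⇒ out
candidate 3: (m,n)=(3,-6) → π∥ = 3-6·λ ≈ -16.816654, π⊥ = 3-6·λ' ≈ 4.816654 ∉ [-0.4, 0.6) ⇒ out
candidate 4: (m,n)=(0,-6) → π∥ = 0-6·λ ≈ -19.816654, π⊥ = 0-6·λ' ≈ 1.816654 ∉ [-0.4, 0.6) ⇒ out
candidate 5: (m,n)=(-1,-8) → π∥ = -1-8·λ ≈ -27.422205, π⊥ = -1-8·λ' ≈ 1.422205 ∉ [-0.4, 0.6) ⇒ out
candidate 6: (m,n)=(8,-9) → π∥ = 8-9·λ ≈ -21.724981, π⊥ = 8-9·λ' ≈ 10.724981 ∉ [-0.4, 0.6) ⇒ out

none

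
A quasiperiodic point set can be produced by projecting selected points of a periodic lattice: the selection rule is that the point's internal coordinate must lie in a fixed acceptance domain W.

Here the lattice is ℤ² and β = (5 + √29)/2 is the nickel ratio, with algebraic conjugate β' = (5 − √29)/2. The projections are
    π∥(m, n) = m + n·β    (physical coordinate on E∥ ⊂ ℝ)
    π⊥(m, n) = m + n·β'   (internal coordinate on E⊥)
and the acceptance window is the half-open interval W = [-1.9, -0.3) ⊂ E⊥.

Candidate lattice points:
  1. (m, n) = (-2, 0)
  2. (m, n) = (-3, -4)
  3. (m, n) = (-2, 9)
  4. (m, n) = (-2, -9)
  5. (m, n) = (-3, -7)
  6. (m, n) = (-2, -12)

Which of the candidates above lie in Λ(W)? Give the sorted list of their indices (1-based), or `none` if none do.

Compute β' = (5−√29)/2 = -0.192582, so π⊥(m,n) = m -0.192582·n.
candidate 1: (m,n)=(-2,0) → π∥ = -2+0·β ≈ -2.000000, π⊥ = -2+0·β' ≈ -2.000000 ∉ [-1.9, -0.3) ⇒ out
candidate 2: (m,n)=(-3,-4) → π∥ = -3-4·β ≈ -23.770330, π⊥ = -3-4·β' ≈ -2.229670 ∉ [-1.9, -0.3) ⇒ out
candidate 3: (m,n)=(-2,9) → π∥ = -2+9·β ≈ 44.733242, π⊥ = -2+9·β' ≈ -3.733242 ∉ [-1.9, -0.3) ⇒ out
candidate 4: (m,n)=(-2,-9) → π∥ = -2-9·β ≈ -48.733242, π⊥ = -2-9·β' ≈ -0.266758 ∉ [-1.9, -0.3) ⇒ out
candidate 5: (m,n)=(-3,-7) → π∥ = -3-7·β ≈ -39.348077, π⊥ = -3-7·β' ≈ -1.651923 ∈ [-1.9, -0.3) ⇒ IN Λ
candidate 6: (m,n)=(-2,-12) → π∥ = -2-12·β ≈ -64.310989, π⊥ = -2-12·β' ≈ 0.310989 ∉ [-1.9, -0.3) ⇒ out

5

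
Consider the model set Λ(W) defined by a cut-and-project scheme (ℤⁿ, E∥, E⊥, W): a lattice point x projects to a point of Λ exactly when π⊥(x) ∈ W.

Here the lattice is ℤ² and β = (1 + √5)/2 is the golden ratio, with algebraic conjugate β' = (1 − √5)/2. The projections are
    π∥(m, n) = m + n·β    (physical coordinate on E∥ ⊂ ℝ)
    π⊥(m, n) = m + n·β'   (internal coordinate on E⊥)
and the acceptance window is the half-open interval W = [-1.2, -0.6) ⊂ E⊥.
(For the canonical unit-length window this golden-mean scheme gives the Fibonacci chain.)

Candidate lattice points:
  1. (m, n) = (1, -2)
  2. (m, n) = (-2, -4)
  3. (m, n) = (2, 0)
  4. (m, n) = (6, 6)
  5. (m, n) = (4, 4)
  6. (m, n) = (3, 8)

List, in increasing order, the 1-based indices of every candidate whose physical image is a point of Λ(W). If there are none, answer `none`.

none

Compute β' = (1−√5)/2 = -0.618034, so π⊥(m,n) = m -0.618034·n.
[1] lift (1,-2): star map gives 2.236068; window check -1.2 ≤ 2.236068 < -0.6 is false → out
[2] lift (-2,-4): star map gives 0.472136; window check -1.2 ≤ 0.472136 < -0.6 is false → out
[3] lift (2,0): star map gives 2.000000; window check -1.2 ≤ 2.000000 < -0.6 is false → out
[4] lift (6,6): star map gives 2.291796; window check -1.2 ≤ 2.291796 < -0.6 is false → out
[5] lift (4,4): star map gives 1.527864; window check -1.2 ≤ 1.527864 < -0.6 is false → out
[6] lift (3,8): star map gives -1.944272; window check -1.2 ≤ -1.944272 < -0.6 is false → out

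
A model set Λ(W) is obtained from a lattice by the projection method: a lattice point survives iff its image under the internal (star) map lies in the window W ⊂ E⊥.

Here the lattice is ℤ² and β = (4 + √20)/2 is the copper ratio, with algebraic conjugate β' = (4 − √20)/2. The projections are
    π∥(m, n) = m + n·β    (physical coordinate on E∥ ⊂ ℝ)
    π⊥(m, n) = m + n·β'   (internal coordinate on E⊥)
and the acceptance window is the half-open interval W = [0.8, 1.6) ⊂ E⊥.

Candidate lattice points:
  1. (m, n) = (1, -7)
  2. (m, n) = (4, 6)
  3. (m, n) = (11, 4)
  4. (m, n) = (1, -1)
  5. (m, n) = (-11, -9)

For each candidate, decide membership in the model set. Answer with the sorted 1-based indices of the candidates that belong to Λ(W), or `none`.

Compute β' = (4−√20)/2 = -0.236068, so π⊥(m,n) = m -0.236068·n.
candidate 1: (m,n)=(1,-7) → π∥ = 1-7·β ≈ -28.652476, π⊥ = 1-7·β' ≈ 2.652476 ∉ [0.8, 1.6) ⇒ out
candidate 2: (m,n)=(4,6) → π∥ = 4+6·β ≈ 29.416408, π⊥ = 4+6·β' ≈ 2.583592 ∉ [0.8, 1.6) ⇒ out
candidate 3: (m,n)=(11,4) → π∥ = 11+4·β ≈ 27.944272, π⊥ = 11+4·β' ≈ 10.055728 ∉ [0.8, 1.6) ⇒ out
candidate 4: (m,n)=(1,-1) → π∥ = 1-1·β ≈ -3.236068, π⊥ = 1-1·β' ≈ 1.236068 ∈ [0.8, 1.6) ⇒ IN Λ
candidate 5: (m,n)=(-11,-9) → π∥ = -11-9·β ≈ -49.124612, π⊥ = -11-9·β' ≈ -8.875388 ∉ [0.8, 1.6) ⇒ out

4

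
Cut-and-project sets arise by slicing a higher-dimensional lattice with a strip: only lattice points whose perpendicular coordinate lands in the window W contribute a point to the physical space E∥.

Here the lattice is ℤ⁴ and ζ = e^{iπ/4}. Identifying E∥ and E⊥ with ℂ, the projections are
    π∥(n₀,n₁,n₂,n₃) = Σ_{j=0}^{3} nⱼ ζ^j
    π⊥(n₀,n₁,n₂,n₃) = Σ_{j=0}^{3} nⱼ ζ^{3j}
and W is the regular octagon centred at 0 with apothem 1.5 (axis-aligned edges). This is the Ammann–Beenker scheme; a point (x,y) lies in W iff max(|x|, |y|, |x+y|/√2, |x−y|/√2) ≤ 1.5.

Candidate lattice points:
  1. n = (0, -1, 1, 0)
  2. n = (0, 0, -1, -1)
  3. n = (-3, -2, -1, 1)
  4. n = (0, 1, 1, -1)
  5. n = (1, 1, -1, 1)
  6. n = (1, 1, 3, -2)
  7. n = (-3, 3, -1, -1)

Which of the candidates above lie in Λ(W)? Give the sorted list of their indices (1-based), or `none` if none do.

2, 3

Internal map: ζ^{3j} for j=0..3 gives (1,0), (−√2/2,√2/2), (0,−1), (√2/2,√2/2).
candidate 1: n = (0, -1, 1, 0) → π⊥ ≈ (+0.70711, -1.70711); max(|x|,|y|,|x±y|/√2) = 1.70711 > 1.5 ⇒ ∉ W
candidate 2: n = (0, 0, -1, -1) → π⊥ ≈ (-0.70711, +0.29289); max(|x|,|y|,|x±y|/√2) = 0.70711 ≤ 1.5 ⇒ ∈ W
candidate 3: n = (-3, -2, -1, 1) → π⊥ ≈ (-0.87868, +0.29289); max(|x|,|y|,|x±y|/√2) = 0.87868 ≤ 1.5 ⇒ ∈ W
candidate 4: n = (0, 1, 1, -1) → π⊥ ≈ (-1.41421, -1.00000); max(|x|,|y|,|x±y|/√2) = 1.70711 > 1.5 ⇒ ∉ W
candidate 5: n = (1, 1, -1, 1) → π⊥ ≈ (+1.00000, +2.41421); max(|x|,|y|,|x±y|/√2) = 2.41421 > 1.5 ⇒ ∉ W
candidate 6: n = (1, 1, 3, -2) → π⊥ ≈ (-1.12132, -3.70711); max(|x|,|y|,|x±y|/√2) = 3.70711 > 1.5 ⇒ ∉ W
candidate 7: n = (-3, 3, -1, -1) → π⊥ ≈ (-5.82843, +2.41421); max(|x|,|y|,|x±y|/√2) = 5.82843 > 1.5 ⇒ ∉ W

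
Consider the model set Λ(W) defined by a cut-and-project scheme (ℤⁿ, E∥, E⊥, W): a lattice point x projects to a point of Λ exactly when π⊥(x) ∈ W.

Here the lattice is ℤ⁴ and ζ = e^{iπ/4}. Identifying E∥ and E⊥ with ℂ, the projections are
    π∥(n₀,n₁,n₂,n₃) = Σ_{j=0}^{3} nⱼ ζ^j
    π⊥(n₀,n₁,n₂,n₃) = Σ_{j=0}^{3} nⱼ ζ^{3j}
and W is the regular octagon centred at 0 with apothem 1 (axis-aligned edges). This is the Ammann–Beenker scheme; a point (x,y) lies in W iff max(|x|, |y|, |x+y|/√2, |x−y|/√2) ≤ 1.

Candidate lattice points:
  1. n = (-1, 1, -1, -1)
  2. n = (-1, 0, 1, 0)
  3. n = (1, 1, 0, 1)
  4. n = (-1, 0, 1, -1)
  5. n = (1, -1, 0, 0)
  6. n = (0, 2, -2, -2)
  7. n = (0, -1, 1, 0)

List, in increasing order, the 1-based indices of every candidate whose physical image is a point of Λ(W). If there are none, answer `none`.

Internal map: ζ^{3j} for j=0..3 gives (1,0), (−√2/2,√2/2), (0,−1), (√2/2,√2/2).
candidate 1: n = (-1, 1, -1, -1) → π⊥ ≈ (-2.4142, +1.0000); max(|x|,|y|,|x±y|/√2) = 2.4142 > 1 ⇒ ∉ W
candidate 2: n = (-1, 0, 1, 0) → π⊥ ≈ (-1.0000, -1.0000); max(|x|,|y|,|x±y|/√2) = 1.4142 > 1 ⇒ ∉ W
candidate 3: n = (1, 1, 0, 1) → π⊥ ≈ (+1.0000, +1.4142); max(|x|,|y|,|x±y|/√2) = 1.7071 > 1 ⇒ ∉ W
candidate 4: n = (-1, 0, 1, -1) → π⊥ ≈ (-1.7071, -1.7071); max(|x|,|y|,|x±y|/√2) = 2.4142 > 1 ⇒ ∉ W
candidate 5: n = (1, -1, 0, 0) → π⊥ ≈ (+1.7071, -0.7071); max(|x|,|y|,|x±y|/√2) = 1.7071 > 1 ⇒ ∉ W
candidate 6: n = (0, 2, -2, -2) → π⊥ ≈ (-2.8284, +2.0000); max(|x|,|y|,|x±y|/√2) = 3.4142 > 1 ⇒ ∉ W
candidate 7: n = (0, -1, 1, 0) → π⊥ ≈ (+0.7071, -1.7071); max(|x|,|y|,|x±y|/√2) = 1.7071 > 1 ⇒ ∉ W

none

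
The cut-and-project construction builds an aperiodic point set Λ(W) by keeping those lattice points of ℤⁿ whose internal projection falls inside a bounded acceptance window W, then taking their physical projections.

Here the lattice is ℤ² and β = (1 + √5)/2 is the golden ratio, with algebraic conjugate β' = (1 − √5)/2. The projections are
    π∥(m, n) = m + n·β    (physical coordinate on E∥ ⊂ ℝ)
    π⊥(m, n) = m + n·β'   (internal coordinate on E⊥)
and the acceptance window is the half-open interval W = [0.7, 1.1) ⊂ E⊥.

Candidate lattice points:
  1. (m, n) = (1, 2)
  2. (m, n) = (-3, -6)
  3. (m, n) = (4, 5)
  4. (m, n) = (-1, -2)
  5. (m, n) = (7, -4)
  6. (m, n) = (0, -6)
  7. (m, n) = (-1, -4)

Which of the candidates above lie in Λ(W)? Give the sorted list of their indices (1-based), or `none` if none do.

2, 3

Compute β' = (1−√5)/2 = -0.618034, so π⊥(m,n) = m -0.618034·n.
candidate 1: (m,n)=(1,2) → π∥ = 1+2·β ≈ 4.236068, π⊥ = 1+2·β' ≈ -0.236068 ∉ [0.7, 1.1) ⇒ out
candidate 2: (m,n)=(-3,-6) → π∥ = -3-6·β ≈ -12.708204, π⊥ = -3-6·β' ≈ 0.708204 ∈ [0.7, 1.1) ⇒ IN Λ
candidate 3: (m,n)=(4,5) → π∥ = 4+5·β ≈ 12.090170, π⊥ = 4+5·β' ≈ 0.909830 ∈ [0.7, 1.1) ⇒ IN Λ
candidate 4: (m,n)=(-1,-2) → π∥ = -1-2·β ≈ -4.236068, π⊥ = -1-2·β' ≈ 0.236068 ∉ [0.7, 1.1) ⇒ out
candidate 5: (m,n)=(7,-4) → π∥ = 7-4·β ≈ 0.527864, π⊥ = 7-4·β' ≈ 9.472136 ∉ [0.7, 1.1) ⇒ out
candidate 6: (m,n)=(0,-6) → π∥ = 0-6·β ≈ -9.708204, π⊥ = 0-6·β' ≈ 3.708204 ∉ [0.7, 1.1) ⇒ out
candidate 7: (m,n)=(-1,-4) → π∥ = -1-4·β ≈ -7.472136, π⊥ = -1-4·β' ≈ 1.472136 ∉ [0.7, 1.1) ⇒ out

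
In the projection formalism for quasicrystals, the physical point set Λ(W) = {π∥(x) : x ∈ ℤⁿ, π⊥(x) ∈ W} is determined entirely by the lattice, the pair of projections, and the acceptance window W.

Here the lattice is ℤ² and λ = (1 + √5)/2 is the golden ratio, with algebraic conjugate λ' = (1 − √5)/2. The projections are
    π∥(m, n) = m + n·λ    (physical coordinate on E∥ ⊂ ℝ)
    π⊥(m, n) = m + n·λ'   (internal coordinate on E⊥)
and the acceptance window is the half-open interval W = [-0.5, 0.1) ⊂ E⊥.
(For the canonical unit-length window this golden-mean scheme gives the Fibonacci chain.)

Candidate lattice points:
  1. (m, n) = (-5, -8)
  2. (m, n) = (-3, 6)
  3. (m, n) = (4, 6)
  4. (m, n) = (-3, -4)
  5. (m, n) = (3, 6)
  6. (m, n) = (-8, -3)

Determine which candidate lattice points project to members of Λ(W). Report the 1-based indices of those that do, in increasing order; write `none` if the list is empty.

λ' = (1−√5)/2 ≈ -0.6180.
[1] lift (-5,-8): star map gives -0.0557; window check -0.5 ≤ -0.0557 < 0.1 is true → IN Λ
[2] lift (-3,6): star map gives -6.7082; window check -0.5 ≤ -6.7082 < 0.1 is false → out
[3] lift (4,6): star map gives 0.2918; window check -0.5 ≤ 0.2918 < 0.1 is false → out
[4] lift (-3,-4): star map gives -0.5279; window check -0.5 ≤ -0.5279 < 0.1 is false → out
[5] lift (3,6): star map gives -0.7082; window check -0.5 ≤ -0.7082 < 0.1 is false → out
[6] lift (-8,-3): star map gives -6.1459; window check -0.5 ≤ -6.1459 < 0.1 is false → out

1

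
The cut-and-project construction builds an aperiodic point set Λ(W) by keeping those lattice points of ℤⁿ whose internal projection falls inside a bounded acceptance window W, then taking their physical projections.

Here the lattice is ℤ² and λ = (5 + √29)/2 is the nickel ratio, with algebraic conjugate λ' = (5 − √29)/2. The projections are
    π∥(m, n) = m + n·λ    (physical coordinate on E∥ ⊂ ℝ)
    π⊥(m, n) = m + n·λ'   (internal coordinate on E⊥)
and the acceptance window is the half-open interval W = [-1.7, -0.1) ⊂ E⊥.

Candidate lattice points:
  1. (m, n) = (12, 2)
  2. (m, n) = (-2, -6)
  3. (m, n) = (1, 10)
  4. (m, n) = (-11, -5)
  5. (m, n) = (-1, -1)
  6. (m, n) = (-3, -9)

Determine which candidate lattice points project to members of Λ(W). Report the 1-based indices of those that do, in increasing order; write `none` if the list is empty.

Compute λ' = (5−√29)/2 = -0.1926, so π⊥(m,n) = m -0.1926·n.
[1] lift (12,2): star map gives 11.6148; window check -1.7 ≤ 11.6148 < -0.1 is false → out
[2] lift (-2,-6): star map gives -0.8445; window check -1.7 ≤ -0.8445 < -0.1 is true → IN Λ
[3] lift (1,10): star map gives -0.9258; window check -1.7 ≤ -0.9258 < -0.1 is true → IN Λ
[4] lift (-11,-5): star map gives -10.0371; window check -1.7 ≤ -10.0371 < -0.1 is false → out
[5] lift (-1,-1): star map gives -0.8074; window check -1.7 ≤ -0.8074 < -0.1 is true → IN Λ
[6] lift (-3,-9): star map gives -1.2668; window check -1.7 ≤ -1.2668 < -0.1 is true → IN Λ

2, 3, 5, 6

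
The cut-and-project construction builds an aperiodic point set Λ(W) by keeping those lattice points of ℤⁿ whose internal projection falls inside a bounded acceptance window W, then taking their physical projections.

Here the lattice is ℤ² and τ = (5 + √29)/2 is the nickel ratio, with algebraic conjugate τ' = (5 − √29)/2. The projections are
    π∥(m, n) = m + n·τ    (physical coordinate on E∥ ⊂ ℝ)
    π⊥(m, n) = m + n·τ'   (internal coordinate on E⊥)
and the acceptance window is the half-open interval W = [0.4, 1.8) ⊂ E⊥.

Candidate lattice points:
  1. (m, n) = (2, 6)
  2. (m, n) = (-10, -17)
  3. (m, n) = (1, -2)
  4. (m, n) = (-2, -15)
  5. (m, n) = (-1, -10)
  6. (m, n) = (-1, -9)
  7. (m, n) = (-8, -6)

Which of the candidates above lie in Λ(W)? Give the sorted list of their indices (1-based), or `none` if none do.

Numerically τ ≈ 5.192582 and τ' = −1/τ ≈ -0.192582.
[1] lift (2,6): star map gives 0.844506; window check 0.4 ≤ 0.844506 < 1.8 is true → IN Λ
[2] lift (-10,-17): star map gives -6.726099; window check 0.4 ≤ -6.726099 < 1.8 is false → out
[3] lift (1,-2): star map gives 1.385165; window check 0.4 ≤ 1.385165 < 1.8 is true → IN Λ
[4] lift (-2,-15): star map gives 0.888736; window check 0.4 ≤ 0.888736 < 1.8 is true → IN Λ
[5] lift (-1,-10): star map gives 0.925824; window check 0.4 ≤ 0.925824 < 1.8 is true → IN Λ
[6] lift (-1,-9): star map gives 0.733242; window check 0.4 ≤ 0.733242 < 1.8 is true → IN Λ
[7] lift (-8,-6): star map gives -6.844506; window check 0.4 ≤ -6.844506 < 1.8 is false → out

1, 3, 4, 5, 6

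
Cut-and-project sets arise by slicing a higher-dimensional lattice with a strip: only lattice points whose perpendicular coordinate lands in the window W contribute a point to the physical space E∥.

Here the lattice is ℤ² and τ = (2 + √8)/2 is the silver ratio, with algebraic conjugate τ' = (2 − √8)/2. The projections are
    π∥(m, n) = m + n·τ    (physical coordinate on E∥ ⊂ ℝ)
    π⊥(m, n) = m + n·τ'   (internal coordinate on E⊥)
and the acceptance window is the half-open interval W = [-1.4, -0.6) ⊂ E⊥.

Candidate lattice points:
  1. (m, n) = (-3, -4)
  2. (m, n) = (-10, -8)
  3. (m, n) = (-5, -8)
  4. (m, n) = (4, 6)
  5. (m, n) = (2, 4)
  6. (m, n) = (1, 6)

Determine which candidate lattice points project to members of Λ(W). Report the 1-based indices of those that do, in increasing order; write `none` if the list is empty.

τ' = (2−√8)/2 ≈ -0.41421.
[1] lift (-3,-4): star map gives -1.34315; window check -1.4 ≤ -1.34315 < -0.6 is true → IN Λ
[2] lift (-10,-8): star map gives -6.68629; window check -1.4 ≤ -6.68629 < -0.6 is false → out
[3] lift (-5,-8): star map gives -1.68629; window check -1.4 ≤ -1.68629 < -0.6 is false → out
[4] lift (4,6): star map gives 1.51472; window check -1.4 ≤ 1.51472 < -0.6 is false → out
[5] lift (2,4): star map gives 0.34315; window check -1.4 ≤ 0.34315 < -0.6 is false → out
[6] lift (1,6): star map gives -1.48528; window check -1.4 ≤ -1.48528 < -0.6 is false → out

1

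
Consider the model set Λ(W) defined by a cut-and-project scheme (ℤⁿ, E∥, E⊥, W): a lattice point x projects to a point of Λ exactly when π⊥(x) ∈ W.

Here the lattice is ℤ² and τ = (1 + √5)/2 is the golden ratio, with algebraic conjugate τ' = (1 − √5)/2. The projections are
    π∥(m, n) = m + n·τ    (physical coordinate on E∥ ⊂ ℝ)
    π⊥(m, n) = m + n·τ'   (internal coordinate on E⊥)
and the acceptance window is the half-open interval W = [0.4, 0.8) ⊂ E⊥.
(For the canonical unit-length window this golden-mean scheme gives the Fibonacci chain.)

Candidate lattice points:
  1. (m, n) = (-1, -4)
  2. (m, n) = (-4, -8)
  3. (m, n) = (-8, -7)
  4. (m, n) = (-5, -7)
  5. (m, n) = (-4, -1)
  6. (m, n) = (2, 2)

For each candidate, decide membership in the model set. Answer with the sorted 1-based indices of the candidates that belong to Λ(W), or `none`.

Compute τ' = (1−√5)/2 = -0.618034, so π⊥(m,n) = m -0.618034·n.
candidate 1: (m,n)=(-1,-4) → π∥ = -1-4·τ ≈ -7.472136, π⊥ = -1-4·τ' ≈ 1.472136 ∉ [0.4, 0.8) ⇒ out
candidate 2: (m,n)=(-4,-8) → π∥ = -4-8·τ ≈ -16.944272, π⊥ = -4-8·τ' ≈ 0.944272 ∉ [0.4, 0.8) ⇒ out
candidate 3: (m,n)=(-8,-7) → π∥ = -8-7·τ ≈ -19.326238, π⊥ = -8-7·τ' ≈ -3.673762 ∉ [0.4, 0.8) ⇒ out
candidate 4: (m,n)=(-5,-7) → π∥ = -5-7·τ ≈ -16.326238, π⊥ = -5-7·τ' ≈ -0.673762 ∉ [0.4, 0.8) ⇒ out
candidate 5: (m,n)=(-4,-1) → π∥ = -4-1·τ ≈ -5.618034, π⊥ = -4-1·τ' ≈ -3.381966 ∉ [0.4, 0.8) ⇒ out
candidate 6: (m,n)=(2,2) → π∥ = 2+2·τ ≈ 5.236068, π⊥ = 2+2·τ' ≈ 0.763932 ∈ [0.4, 0.8) ⇒ IN Λ

6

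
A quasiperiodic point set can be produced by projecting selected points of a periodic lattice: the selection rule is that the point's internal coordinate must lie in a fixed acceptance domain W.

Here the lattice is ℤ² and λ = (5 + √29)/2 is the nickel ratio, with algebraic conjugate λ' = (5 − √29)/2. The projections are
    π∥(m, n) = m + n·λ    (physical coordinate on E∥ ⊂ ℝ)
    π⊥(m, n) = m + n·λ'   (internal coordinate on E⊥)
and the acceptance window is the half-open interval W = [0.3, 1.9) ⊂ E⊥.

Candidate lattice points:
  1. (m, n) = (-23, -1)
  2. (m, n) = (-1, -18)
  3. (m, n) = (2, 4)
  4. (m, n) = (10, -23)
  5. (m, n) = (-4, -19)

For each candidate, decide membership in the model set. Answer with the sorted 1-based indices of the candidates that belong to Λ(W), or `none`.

3

Numerically λ ≈ 5.1926 and λ' = −1/λ ≈ -0.1926.
#1 (-23,-1): internal coord -23 + (-1)·λ' = -22.8074; -22.8074 ∉ [0.3, 1.9) → out
#2 (-1,-18): internal coord -1 + (-18)·λ' = +2.4665; +2.4665 ∉ [0.3, 1.9) → out
#3 (2,4): internal coord 2 + (4)·λ' = +1.2297; +1.2297 ∈ [0.3, 1.9) → IN Λ
#4 (10,-23): internal coord 10 + (-23)·λ' = +14.4294; +14.4294 ∉ [0.3, 1.9) → out
#5 (-4,-19): internal coord -4 + (-19)·λ' = -0.3409; -0.3409 ∉ [0.3, 1.9) → out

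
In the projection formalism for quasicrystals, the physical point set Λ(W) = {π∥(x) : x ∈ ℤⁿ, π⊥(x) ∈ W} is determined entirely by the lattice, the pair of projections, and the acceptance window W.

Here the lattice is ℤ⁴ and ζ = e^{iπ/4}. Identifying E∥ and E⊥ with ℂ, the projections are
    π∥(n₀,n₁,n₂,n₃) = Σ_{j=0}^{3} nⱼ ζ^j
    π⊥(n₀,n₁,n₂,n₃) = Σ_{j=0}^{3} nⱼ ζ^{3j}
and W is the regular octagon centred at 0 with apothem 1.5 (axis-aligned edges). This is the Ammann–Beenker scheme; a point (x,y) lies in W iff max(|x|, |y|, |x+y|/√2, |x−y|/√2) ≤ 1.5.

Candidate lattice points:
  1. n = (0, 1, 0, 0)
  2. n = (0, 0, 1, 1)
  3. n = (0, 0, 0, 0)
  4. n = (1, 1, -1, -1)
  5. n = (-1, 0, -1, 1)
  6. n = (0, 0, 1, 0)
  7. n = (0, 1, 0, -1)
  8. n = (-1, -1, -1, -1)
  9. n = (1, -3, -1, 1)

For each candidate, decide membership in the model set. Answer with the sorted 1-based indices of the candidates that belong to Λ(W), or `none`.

1, 2, 3, 4, 6, 7, 8

Internal map: ζ^{3j} for j=0..3 gives (1,0), (−√2/2,√2/2), (0,−1), (√2/2,√2/2).
candidate 1: n = (0, 1, 0, 0) → π⊥ ≈ (-0.707107, +0.707107); max(|x|,|y|,|x±y|/√2) = 1.000000 ≤ 1.5 ⇒ ∈ W
candidate 2: n = (0, 0, 1, 1) → π⊥ ≈ (+0.707107, -0.292893); max(|x|,|y|,|x±y|/√2) = 0.707107 ≤ 1.5 ⇒ ∈ W
candidate 3: n = (0, 0, 0, 0) → π⊥ ≈ (+0.000000, +0.000000); max(|x|,|y|,|x±y|/√2) = 0.000000 ≤ 1.5 ⇒ ∈ W
candidate 4: n = (1, 1, -1, -1) → π⊥ ≈ (-0.414214, +1.000000); max(|x|,|y|,|x±y|/√2) = 1.000000 ≤ 1.5 ⇒ ∈ W
candidate 5: n = (-1, 0, -1, 1) → π⊥ ≈ (-0.292893, +1.707107); max(|x|,|y|,|x±y|/√2) = 1.707107 > 1.5 ⇒ ∉ W
candidate 6: n = (0, 0, 1, 0) → π⊥ ≈ (+0.000000, -1.000000); max(|x|,|y|,|x±y|/√2) = 1.000000 ≤ 1.5 ⇒ ∈ W
candidate 7: n = (0, 1, 0, -1) → π⊥ ≈ (-1.414214, +0.000000); max(|x|,|y|,|x±y|/√2) = 1.414214 ≤ 1.5 ⇒ ∈ W
candidate 8: n = (-1, -1, -1, -1) → π⊥ ≈ (-1.000000, -0.414214); max(|x|,|y|,|x±y|/√2) = 1.000000 ≤ 1.5 ⇒ ∈ W
candidate 9: n = (1, -3, -1, 1) → π⊥ ≈ (+3.828427, -0.414214); max(|x|,|y|,|x±y|/√2) = 3.828427 > 1.5 ⇒ ∉ W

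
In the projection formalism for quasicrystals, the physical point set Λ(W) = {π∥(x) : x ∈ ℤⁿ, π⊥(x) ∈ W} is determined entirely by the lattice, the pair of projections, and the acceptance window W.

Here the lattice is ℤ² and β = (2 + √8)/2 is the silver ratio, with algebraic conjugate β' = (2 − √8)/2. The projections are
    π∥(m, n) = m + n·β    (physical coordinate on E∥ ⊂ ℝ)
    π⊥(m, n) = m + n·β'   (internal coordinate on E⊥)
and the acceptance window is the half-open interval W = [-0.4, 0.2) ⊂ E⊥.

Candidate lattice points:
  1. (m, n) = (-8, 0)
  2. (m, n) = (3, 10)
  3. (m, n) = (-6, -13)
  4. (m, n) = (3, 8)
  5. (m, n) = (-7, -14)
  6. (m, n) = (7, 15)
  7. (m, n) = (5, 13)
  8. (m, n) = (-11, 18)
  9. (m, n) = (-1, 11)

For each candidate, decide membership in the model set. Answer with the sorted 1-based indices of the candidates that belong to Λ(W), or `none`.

4, 7

Numerically β ≈ 2.414214 and β' = −1/β ≈ -0.414214.
candidate 1: (m,n)=(-8,0) → π∥ = -8+0·β ≈ -8.000000, π⊥ = -8+0·β' ≈ -8.000000 ∉ [-0.4, 0.2) ⇒ out
candidate 2: (m,n)=(3,10) → π∥ = 3+10·β ≈ 27.142136, π⊥ = 3+10·β' ≈ -1.142136 ∉ [-0.4, 0.2) ⇒ out
candidate 3: (m,n)=(-6,-13) → π∥ = -6-13·β ≈ -37.384776, π⊥ = -6-13·β' ≈ -0.615224 ∉ [-0.4, 0.2) ⇒ out
candidate 4: (m,n)=(3,8) → π∥ = 3+8·β ≈ 22.313708, π⊥ = 3+8·β' ≈ -0.313708 ∈ [-0.4, 0.2) ⇒ IN Λ
candidate 5: (m,n)=(-7,-14) → π∥ = -7-14·β ≈ -40.798990, π⊥ = -7-14·β' ≈ -1.201010 ∉ [-0.4, 0.2) ⇒ out
candidate 6: (m,n)=(7,15) → π∥ = 7+15·β ≈ 43.213203, π⊥ = 7+15·β' ≈ 0.786797 ∉ [-0.4, 0.2) ⇒ out
candidate 7: (m,n)=(5,13) → π∥ = 5+13·β ≈ 36.384776, π⊥ = 5+13·β' ≈ -0.384776 ∈ [-0.4, 0.2) ⇒ IN Λ
candidate 8: (m,n)=(-11,18) → π∥ = -11+18·β ≈ 32.455844, π⊥ = -11+18·β' ≈ -18.455844 ∉ [-0.4, 0.2) ⇒ out
candidate 9: (m,n)=(-1,11) → π∥ = -1+11·β ≈ 25.556349, π⊥ = -1+11·β' ≈ -5.556349 ∉ [-0.4, 0.2) ⇒ out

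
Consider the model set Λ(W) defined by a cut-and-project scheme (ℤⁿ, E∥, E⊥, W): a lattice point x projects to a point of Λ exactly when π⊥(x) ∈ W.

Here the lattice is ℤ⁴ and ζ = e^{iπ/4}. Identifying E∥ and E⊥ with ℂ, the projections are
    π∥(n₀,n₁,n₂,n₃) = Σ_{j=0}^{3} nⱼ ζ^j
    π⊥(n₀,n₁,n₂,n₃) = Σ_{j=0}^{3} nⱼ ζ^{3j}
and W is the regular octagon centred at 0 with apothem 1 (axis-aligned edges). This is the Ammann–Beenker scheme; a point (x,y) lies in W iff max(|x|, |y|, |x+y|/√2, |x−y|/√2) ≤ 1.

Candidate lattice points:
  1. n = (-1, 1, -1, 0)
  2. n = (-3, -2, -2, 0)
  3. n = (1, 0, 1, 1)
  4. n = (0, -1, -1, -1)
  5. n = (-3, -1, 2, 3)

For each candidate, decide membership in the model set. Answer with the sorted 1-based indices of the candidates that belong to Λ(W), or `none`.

π⊥(n) = n₀ + n₁ζ³ + n₂ζ⁶ + n₃ζ⁹ where ζ = e^{iπ/4}.
#1 (-1, 1, -1, 0): internal (-1.70711, 1.70711); octagon support 2.41421 vs apothem 1 → ∉ W
#2 (-3, -2, -2, 0): internal (-1.58579, 0.58579); octagon support 1.58579 vs apothem 1 → ∉ W
#3 (1, 0, 1, 1): internal (1.70711, -0.29289); octagon support 1.70711 vs apothem 1 → ∉ W
#4 (0, -1, -1, -1): internal (0.00000, -0.41421); octagon support 0.41421 vs apothem 1 → ∈ W
#5 (-3, -1, 2, 3): internal (-0.17157, -0.58579); octagon support 0.58579 vs apothem 1 → ∈ W

4, 5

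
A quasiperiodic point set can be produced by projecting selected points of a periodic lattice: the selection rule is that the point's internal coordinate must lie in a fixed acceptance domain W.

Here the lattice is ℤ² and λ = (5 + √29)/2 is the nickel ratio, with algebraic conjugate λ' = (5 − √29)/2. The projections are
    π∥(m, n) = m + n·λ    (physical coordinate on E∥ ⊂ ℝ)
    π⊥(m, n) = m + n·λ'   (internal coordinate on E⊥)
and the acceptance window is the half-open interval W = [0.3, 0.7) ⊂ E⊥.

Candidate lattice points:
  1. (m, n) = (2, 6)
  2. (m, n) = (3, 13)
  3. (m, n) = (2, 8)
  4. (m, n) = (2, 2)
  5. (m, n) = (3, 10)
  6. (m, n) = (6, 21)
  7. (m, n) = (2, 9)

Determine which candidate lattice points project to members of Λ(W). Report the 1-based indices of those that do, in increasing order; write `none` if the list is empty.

2, 3

λ' = (5−√29)/2 ≈ -0.1926.
candidate 1: (m,n)=(2,6) → π∥ = 2+6·λ ≈ 33.1555, π⊥ = 2+6·λ' ≈ 0.8445 ∉ [0.3, 0.7) ⇒ out
candidate 2: (m,n)=(3,13) → π∥ = 3+13·λ ≈ 70.5036, π⊥ = 3+13·λ' ≈ 0.4964 ∈ [0.3, 0.7) ⇒ IN Λ
candidate 3: (m,n)=(2,8) → π∥ = 2+8·λ ≈ 43.5407, π⊥ = 2+8·λ' ≈ 0.4593 ∈ [0.3, 0.7) ⇒ IN Λ
candidate 4: (m,n)=(2,2) → π∥ = 2+2·λ ≈ 12.3852, π⊥ = 2+2·λ' ≈ 1.6148 ∉ [0.3, 0.7) ⇒ out
candidate 5: (m,n)=(3,10) → π∥ = 3+10·λ ≈ 54.9258, π⊥ = 3+10·λ' ≈ 1.0742 ∉ [0.3, 0.7) ⇒ out
candidate 6: (m,n)=(6,21) → π∥ = 6+21·λ ≈ 115.0442, π⊥ = 6+21·λ' ≈ 1.9558 ∉ [0.3, 0.7) ⇒ out
candidate 7: (m,n)=(2,9) → π∥ = 2+9·λ ≈ 48.7332, π⊥ = 2+9·λ' ≈ 0.2668 ∉ [0.3, 0.7) ⇒ out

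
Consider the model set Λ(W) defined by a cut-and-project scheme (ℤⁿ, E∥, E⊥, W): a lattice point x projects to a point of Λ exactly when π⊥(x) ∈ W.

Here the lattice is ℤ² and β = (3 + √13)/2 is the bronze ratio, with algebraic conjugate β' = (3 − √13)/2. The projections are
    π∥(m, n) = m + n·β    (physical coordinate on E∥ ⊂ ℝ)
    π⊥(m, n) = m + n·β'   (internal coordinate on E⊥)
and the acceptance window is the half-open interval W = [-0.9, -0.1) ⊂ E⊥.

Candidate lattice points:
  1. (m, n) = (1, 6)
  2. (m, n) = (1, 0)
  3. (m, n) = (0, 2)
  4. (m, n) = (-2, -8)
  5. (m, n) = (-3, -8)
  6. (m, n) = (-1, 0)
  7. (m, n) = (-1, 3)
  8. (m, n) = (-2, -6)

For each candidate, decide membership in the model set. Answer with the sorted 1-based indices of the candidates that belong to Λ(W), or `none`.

Compute β' = (3−√13)/2 = -0.302776, so π⊥(m,n) = m -0.302776·n.
candidate 1: (m,n)=(1,6) → π∥ = 1+6·β ≈ 20.816654, π⊥ = 1+6·β' ≈ -0.816654 ∈ [-0.9, -0.1) ⇒ IN Λ
candidate 2: (m,n)=(1,0) → π∥ = 1+0·β ≈ 1.000000, π⊥ = 1+0·β' ≈ 1.000000 ∉ [-0.9, -0.1) ⇒ out
candidate 3: (m,n)=(0,2) → π∥ = 0+2·β ≈ 6.605551, π⊥ = 0+2·β' ≈ -0.605551 ∈ [-0.9, -0.1) ⇒ IN Λ
candidate 4: (m,n)=(-2,-8) → π∥ = -2-8·β ≈ -28.422205, π⊥ = -2-8·β' ≈ 0.422205 ∉ [-0.9, -0.1) ⇒ out
candidate 5: (m,n)=(-3,-8) → π∥ = -3-8·β ≈ -29.422205, π⊥ = -3-8·β' ≈ -0.577795 ∈ [-0.9, -0.1) ⇒ IN Λ
candidate 6: (m,n)=(-1,0) → π∥ = -1+0·β ≈ -1.000000, π⊥ = -1+0·β' ≈ -1.000000 ∉ [-0.9, -0.1) ⇒ out
candidate 7: (m,n)=(-1,3) → π∥ = -1+3·β ≈ 8.908327, π⊥ = -1+3·β' ≈ -1.908327 ∉ [-0.9, -0.1) ⇒ out
candidate 8: (m,n)=(-2,-6) → π∥ = -2-6·β ≈ -21.816654, π⊥ = -2-6·β' ≈ -0.183346 ∈ [-0.9, -0.1) ⇒ IN Λ

1, 3, 5, 8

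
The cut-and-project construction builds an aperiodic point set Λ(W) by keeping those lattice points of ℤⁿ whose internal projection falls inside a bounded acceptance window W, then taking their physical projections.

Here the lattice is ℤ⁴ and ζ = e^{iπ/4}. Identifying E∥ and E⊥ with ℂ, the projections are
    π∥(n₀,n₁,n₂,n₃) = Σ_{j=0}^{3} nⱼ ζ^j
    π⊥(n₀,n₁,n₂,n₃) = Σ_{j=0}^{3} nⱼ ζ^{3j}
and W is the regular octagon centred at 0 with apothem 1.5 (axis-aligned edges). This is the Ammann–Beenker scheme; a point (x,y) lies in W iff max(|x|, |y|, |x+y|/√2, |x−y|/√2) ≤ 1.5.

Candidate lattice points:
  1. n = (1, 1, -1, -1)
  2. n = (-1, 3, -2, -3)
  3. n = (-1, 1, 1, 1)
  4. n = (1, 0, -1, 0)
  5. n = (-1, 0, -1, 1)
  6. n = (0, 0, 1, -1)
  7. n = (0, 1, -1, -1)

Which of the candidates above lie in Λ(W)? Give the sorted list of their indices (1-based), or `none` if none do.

1, 3, 4

π⊥(n) = n₀ + n₁ζ³ + n₂ζ⁶ + n₃ζ⁹ where ζ = e^{iπ/4}.
#1 (1, 1, -1, -1): internal (-0.41421, 1.00000); octagon support 1.00000 vs apothem 1.5 → ∈ W
#2 (-1, 3, -2, -3): internal (-5.24264, 2.00000); octagon support 5.24264 vs apothem 1.5 → ∉ W
#3 (-1, 1, 1, 1): internal (-1.00000, 0.41421); octagon support 1.00000 vs apothem 1.5 → ∈ W
#4 (1, 0, -1, 0): internal (1.00000, 1.00000); octagon support 1.41421 vs apothem 1.5 → ∈ W
#5 (-1, 0, -1, 1): internal (-0.29289, 1.70711); octagon support 1.70711 vs apothem 1.5 → ∉ W
#6 (0, 0, 1, -1): internal (-0.70711, -1.70711); octagon support 1.70711 vs apothem 1.5 → ∉ W
#7 (0, 1, -1, -1): internal (-1.41421, 1.00000); octagon support 1.70711 vs apothem 1.5 → ∉ W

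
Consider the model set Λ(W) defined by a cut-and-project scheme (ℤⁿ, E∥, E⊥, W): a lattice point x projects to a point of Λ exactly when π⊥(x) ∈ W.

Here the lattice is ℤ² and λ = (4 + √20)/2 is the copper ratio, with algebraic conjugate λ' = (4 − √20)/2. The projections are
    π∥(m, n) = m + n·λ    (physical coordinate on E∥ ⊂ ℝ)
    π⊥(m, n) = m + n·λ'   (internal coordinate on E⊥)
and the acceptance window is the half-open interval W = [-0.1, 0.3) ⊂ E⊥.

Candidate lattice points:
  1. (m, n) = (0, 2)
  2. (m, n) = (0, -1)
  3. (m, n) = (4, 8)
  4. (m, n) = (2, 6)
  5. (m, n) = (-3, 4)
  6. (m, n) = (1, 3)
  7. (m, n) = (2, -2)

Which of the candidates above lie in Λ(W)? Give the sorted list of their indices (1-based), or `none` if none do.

2, 6

Compute λ' = (4−√20)/2 = -0.23607, so π⊥(m,n) = m -0.23607·n.
[1] lift (0,2): star map gives -0.47214; window check -0.1 ≤ -0.47214 < 0.3 is false → out
[2] lift (0,-1): star map gives 0.23607; window check -0.1 ≤ 0.23607 < 0.3 is true → IN Λ
[3] lift (4,8): star map gives 2.11146; window check -0.1 ≤ 2.11146 < 0.3 is false → out
[4] lift (2,6): star map gives 0.58359; window check -0.1 ≤ 0.58359 < 0.3 is false → out
[5] lift (-3,4): star map gives -3.94427; window check -0.1 ≤ -3.94427 < 0.3 is false → out
[6] lift (1,3): star map gives 0.29180; window check -0.1 ≤ 0.29180 < 0.3 is true → IN Λ
[7] lift (2,-2): star map gives 2.47214; window check -0.1 ≤ 2.47214 < 0.3 is false → out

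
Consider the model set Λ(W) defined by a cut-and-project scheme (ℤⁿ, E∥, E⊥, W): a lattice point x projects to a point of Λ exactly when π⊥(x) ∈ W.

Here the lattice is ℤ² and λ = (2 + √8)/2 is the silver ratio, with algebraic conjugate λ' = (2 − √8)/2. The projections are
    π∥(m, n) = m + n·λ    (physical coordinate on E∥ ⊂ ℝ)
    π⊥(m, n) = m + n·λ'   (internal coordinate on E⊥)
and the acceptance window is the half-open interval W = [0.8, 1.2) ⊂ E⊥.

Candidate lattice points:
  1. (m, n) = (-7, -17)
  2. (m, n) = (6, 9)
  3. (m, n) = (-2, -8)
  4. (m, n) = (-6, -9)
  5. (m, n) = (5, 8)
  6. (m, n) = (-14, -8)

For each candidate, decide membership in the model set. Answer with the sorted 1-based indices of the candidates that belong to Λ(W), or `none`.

none

λ' = (2−√8)/2 ≈ -0.414214.
#1 (-7,-17): internal coord -7 + (-17)·λ' = +0.041631; +0.041631 ∉ [0.8, 1.2) → out
#2 (6,9): internal coord 6 + (9)·λ' = +2.272078; +2.272078 ∉ [0.8, 1.2) → out
#3 (-2,-8): internal coord -2 + (-8)·λ' = +1.313708; +1.313708 ∉ [0.8, 1.2) → out
#4 (-6,-9): internal coord -6 + (-9)·λ' = -2.272078; -2.272078 ∉ [0.8, 1.2) → out
#5 (5,8): internal coord 5 + (8)·λ' = +1.686292; +1.686292 ∉ [0.8, 1.2) → out
#6 (-14,-8): internal coord -14 + (-8)·λ' = -10.686292; -10.686292 ∉ [0.8, 1.2) → out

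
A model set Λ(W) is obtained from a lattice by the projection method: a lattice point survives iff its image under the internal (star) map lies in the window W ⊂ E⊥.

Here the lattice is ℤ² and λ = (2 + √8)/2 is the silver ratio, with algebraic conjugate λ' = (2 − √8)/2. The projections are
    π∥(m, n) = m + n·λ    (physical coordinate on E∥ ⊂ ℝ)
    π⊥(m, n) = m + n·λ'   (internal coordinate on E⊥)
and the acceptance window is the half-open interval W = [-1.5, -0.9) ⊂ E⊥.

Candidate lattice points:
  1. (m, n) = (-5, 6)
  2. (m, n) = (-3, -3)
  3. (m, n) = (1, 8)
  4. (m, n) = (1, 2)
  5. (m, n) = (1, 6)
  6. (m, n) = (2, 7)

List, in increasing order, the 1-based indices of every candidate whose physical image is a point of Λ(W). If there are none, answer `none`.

Compute λ' = (2−√8)/2 = -0.4142, so π⊥(m,n) = m -0.4142·n.
candidate 1: (m,n)=(-5,6) → π∥ = -5+6·λ ≈ 9.4853, π⊥ = -5+6·λ' ≈ -7.4853 ∉ [-1.5, -0.9) ⇒ out
candidate 2: (m,n)=(-3,-3) → π∥ = -3-3·λ ≈ -10.2426, π⊥ = -3-3·λ' ≈ -1.7574 ∉ [-1.5, -0.9) ⇒ out
candidate 3: (m,n)=(1,8) → π∥ = 1+8·λ ≈ 20.3137, π⊥ = 1+8·λ' ≈ -2.3137 ∉ [-1.5, -0.9) ⇒ out
candidate 4: (m,n)=(1,2) → π∥ = 1+2·λ ≈ 5.8284, π⊥ = 1+2·λ' ≈ 0.1716 ∉ [-1.5, -0.9) ⇒ out
candidate 5: (m,n)=(1,6) → π∥ = 1+6·λ ≈ 15.4853, π⊥ = 1+6·λ' ≈ -1.4853 ∈ [-1.5, -0.9) ⇒ IN Λ
candidate 6: (m,n)=(2,7) → π∥ = 2+7·λ ≈ 18.8995, π⊥ = 2+7·λ' ≈ -0.8995 ∉ [-1.5, -0.9) ⇒ out

5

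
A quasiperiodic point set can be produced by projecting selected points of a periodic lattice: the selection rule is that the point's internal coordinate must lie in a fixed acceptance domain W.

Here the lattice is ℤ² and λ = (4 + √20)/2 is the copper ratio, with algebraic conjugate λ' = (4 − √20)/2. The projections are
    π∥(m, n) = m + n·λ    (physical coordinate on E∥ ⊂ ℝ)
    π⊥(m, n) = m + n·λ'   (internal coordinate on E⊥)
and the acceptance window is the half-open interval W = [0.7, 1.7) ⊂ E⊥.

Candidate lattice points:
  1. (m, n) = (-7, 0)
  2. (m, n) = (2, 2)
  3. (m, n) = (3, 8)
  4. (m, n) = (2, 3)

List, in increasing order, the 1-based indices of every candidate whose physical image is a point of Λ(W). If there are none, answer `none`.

Compute λ' = (4−√20)/2 = -0.236068, so π⊥(m,n) = m -0.236068·n.
[1] lift (-7,0): star map gives -7.000000; window check 0.7 ≤ -7.000000 < 1.7 is false → out
[2] lift (2,2): star map gives 1.527864; window check 0.7 ≤ 1.527864 < 1.7 is true → IN Λ
[3] lift (3,8): star map gives 1.111456; window check 0.7 ≤ 1.111456 < 1.7 is true → IN Λ
[4] lift (2,3): star map gives 1.291796; window check 0.7 ≤ 1.291796 < 1.7 is true → IN Λ

2, 3, 4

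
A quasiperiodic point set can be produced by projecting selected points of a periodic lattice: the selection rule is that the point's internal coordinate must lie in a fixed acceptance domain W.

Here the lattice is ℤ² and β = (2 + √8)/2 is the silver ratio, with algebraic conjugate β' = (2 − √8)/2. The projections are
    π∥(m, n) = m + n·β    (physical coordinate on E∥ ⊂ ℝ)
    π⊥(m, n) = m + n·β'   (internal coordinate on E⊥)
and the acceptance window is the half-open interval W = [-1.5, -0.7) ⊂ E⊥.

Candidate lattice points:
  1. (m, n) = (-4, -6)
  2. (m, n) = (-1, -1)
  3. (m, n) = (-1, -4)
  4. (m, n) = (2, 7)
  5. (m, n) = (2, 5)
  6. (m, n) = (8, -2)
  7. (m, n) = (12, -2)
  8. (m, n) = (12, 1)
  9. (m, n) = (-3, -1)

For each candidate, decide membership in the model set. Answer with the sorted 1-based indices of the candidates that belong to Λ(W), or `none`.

Compute β' = (2−√8)/2 = -0.41421, so π⊥(m,n) = m -0.41421·n.
candidate 1: (m,n)=(-4,-6) → π∥ = -4-6·β ≈ -18.48528, π⊥ = -4-6·β' ≈ -1.51472 ∉ [-1.5, -0.7) ⇒ out
candidate 2: (m,n)=(-1,-1) → π∥ = -1-1·β ≈ -3.41421, π⊥ = -1-1·β' ≈ -0.58579 ∉ [-1.5, -0.7) ⇒ out
candidate 3: (m,n)=(-1,-4) → π∥ = -1-4·β ≈ -10.65685, π⊥ = -1-4·β' ≈ 0.65685 ∉ [-1.5, -0.7) ⇒ out
candidate 4: (m,n)=(2,7) → π∥ = 2+7·β ≈ 18.89949, π⊥ = 2+7·β' ≈ -0.89949 ∈ [-1.5, -0.7) ⇒ IN Λ
candidate 5: (m,n)=(2,5) → π∥ = 2+5·β ≈ 14.07107, π⊥ = 2+5·β' ≈ -0.07107 ∉ [-1.5, -0.7) ⇒ out
candidate 6: (m,n)=(8,-2) → π∥ = 8-2·β ≈ 3.17157, π⊥ = 8-2·β' ≈ 8.82843 ∉ [-1.5, -0.7) ⇒ out
candidate 7: (m,n)=(12,-2) → π∥ = 12-2·β ≈ 7.17157, π⊥ = 12-2·β' ≈ 12.82843 ∉ [-1.5, -0.7) ⇒ out
candidate 8: (m,n)=(12,1) → π∥ = 12+1·β ≈ 14.41421, π⊥ = 12+1·β' ≈ 11.58579 ∉ [-1.5, -0.7) ⇒ out
candidate 9: (m,n)=(-3,-1) → π∥ = -3-1·β ≈ -5.41421, π⊥ = -3-1·β' ≈ -2.58579 ∉ [-1.5, -0.7) ⇒ out

4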